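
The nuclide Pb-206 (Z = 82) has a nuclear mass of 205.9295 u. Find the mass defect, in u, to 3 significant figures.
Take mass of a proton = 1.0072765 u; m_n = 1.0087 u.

The nucleus contains 82 protons and 206 − 82 = 124 neutrons.
Σm = 82·m_p + 124·m_n = 82.5966730 + 125.0788 = 207.6754730 u
Δm = 207.6754730 − 205.9295 = 1.7459730 u

1.75 u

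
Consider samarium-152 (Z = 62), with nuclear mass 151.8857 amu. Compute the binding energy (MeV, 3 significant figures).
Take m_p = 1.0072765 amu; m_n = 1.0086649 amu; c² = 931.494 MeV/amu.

1250 MeV

The nucleus contains 62 protons and 152 − 62 = 90 neutrons.
Total constituent mass: 62 × 1.0072765 + 90 × 1.0086649 = 153.2309840 amu
The mass defect is 153.2309840 − 151.8857 = 1.3452840 amu.
Converting to energy: 1.3452840 amu × 931.494 MeV/amu = 1253.12 MeV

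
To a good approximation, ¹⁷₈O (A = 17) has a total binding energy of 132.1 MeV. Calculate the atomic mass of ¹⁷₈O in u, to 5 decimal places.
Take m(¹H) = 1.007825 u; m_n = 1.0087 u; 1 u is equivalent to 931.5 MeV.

16.99909 u

Mass defect = 132.1 MeV / (931.5 MeV/u) = 0.1418143 u
Constituent mass = 8(1.007825) + 9(1.0087) = 17.140900 u
Atomic mass = 17.140900 − 0.1418143 = 16.9990857 u ≈ 16.99909 u (to 5 decimal places)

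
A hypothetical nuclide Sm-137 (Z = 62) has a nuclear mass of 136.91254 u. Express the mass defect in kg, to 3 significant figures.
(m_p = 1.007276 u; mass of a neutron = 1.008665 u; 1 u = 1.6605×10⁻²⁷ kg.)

1.97e-27 kg

With 62 protons and 75 neutrons (A = 137):
Total constituent mass: 62 × 1.007276 + 75 × 1.008665 = 138.100987 u
Mass defect Δm = 138.100987 − 136.91254 = 1.188447 u
In SI units: 1.188447 u × 1.6605×10⁻²⁷ kg/u = 1.9734e-27 kg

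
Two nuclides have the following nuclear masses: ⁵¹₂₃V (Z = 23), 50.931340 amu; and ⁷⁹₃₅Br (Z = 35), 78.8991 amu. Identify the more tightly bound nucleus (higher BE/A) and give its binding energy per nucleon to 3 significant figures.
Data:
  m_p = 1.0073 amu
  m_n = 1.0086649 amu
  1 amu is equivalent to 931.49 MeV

⁵¹₂₃V; 8.75 MeV/nucleon

⁵¹₂₃V: Σm = 23(1.0073) + 28(1.0086649) = 51.4105172 amu; Δm = 0.4791772 amu; E_B = 446.35 MeV; E_B/A = 8.752 MeV
⁷⁹₃₅Br: Σm = 35(1.0073) + 44(1.0086649) = 79.6367556 amu; Δm = 0.7376556 amu; E_B = 687.12 MeV; E_B/A = 8.698 MeV
⁵¹₂₃V has the higher binding energy per nucleon, so it is the more tightly bound nucleus.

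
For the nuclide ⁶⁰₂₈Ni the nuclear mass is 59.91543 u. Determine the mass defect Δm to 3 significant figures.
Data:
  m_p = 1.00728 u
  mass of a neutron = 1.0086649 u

With 28 protons and 32 neutrons (A = 60):
Mass of separated nucleons = 28(1.00728) + 32(1.0086649) = 28.20384 + 32.2772768 = 60.4811168 u
Mass defect Δm = 60.4811168 − 59.91543 = 0.5656868 u

0.566 u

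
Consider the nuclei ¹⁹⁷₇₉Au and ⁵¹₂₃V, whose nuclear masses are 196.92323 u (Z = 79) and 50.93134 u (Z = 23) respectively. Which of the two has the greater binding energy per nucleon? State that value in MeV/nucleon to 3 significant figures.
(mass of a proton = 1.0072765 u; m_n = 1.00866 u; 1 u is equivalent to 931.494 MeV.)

⁵¹₂₃V; 8.74 MeV/nucleon

¹⁹⁷₇₉Au: Σm = 79(1.0072765) + 118(1.00866) = 198.5967235 u; Δm = 1.6734935 u; E_B = 1558.8 MeV; E_B/A = 7.913 MeV
⁵¹₂₃V: Σm = 23(1.0072765) + 28(1.00866) = 51.4098395 u; Δm = 0.4784995 u; E_B = 445.72 MeV; E_B/A = 8.740 MeV
⁵¹₂₃V has the higher binding energy per nucleon, so it is the more tightly bound nucleus.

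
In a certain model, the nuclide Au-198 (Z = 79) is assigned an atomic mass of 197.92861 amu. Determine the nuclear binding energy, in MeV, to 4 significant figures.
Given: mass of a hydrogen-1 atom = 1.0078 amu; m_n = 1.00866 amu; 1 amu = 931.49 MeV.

With 79 protons and 119 neutrons (A = 198):
Σm = 79·m(¹H) + 119·m_n = 79.6162 + 120.03054 = 199.64674 amu
The mass defect is 199.64674 − 197.92861 = 1.71813 amu.
E_B = 1.71813 × 931.49 = 1600.42 MeV

1600 MeV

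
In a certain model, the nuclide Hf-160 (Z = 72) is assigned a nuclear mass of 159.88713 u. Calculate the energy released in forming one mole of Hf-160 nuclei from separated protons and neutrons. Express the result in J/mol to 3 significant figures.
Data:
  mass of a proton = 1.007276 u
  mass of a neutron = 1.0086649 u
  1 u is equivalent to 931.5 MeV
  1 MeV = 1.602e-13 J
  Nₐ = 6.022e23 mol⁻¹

Σm = 72·m_p + 88·m_n = 72.523872 + 88.7625112 = 161.2863832 u
Δm = 161.2863832 − 159.88713 = 1.3992532 u
Binding energy = Δm·c² = 1.3992532 × 931.5 MeV/u = 1303.40 MeV
Per nucleus in joules: 1303.40 MeV × 1.602e-13 J/MeV = 2.0880e-10 J
Per mole: 2.0880e-10 J × 6.022e23 mol⁻¹ = 1.2574e+14 J/mol

1.26e+14 J/mol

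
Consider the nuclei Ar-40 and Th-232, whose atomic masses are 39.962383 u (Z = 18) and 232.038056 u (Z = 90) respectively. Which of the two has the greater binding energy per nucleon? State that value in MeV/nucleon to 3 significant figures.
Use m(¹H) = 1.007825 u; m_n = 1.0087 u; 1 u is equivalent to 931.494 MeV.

Ar-40; 8.61 MeV/nucleon

Ar-40: Σm = 18(1.007825) + 22(1.0087) = 40.332250 u; Δm = 0.369867 u; E_B = 344.53 MeV; E_B/A = 8.613 MeV
Th-232: Σm = 90(1.007825) + 142(1.0087) = 233.939650 u; Δm = 1.901594 u; E_B = 1771.3 MeV; E_B/A = 7.635 MeV
Ar-40 has the higher binding energy per nucleon, so it is the more tightly bound nucleus.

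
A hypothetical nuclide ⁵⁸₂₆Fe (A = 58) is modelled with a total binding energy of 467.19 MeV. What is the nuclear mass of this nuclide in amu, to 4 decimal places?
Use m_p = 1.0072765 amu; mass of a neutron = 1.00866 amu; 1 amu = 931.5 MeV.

57.9648 amu

Mass defect = 467.19 MeV / (931.5 MeV/amu) = 0.501546 amu
Constituent mass = 26(1.0072765) + 32(1.00866) = 58.4663090 amu
Nuclear mass = 58.4663090 − 0.501546 = 57.9647630 amu ≈ 57.9648 amu (to 4 decimal places)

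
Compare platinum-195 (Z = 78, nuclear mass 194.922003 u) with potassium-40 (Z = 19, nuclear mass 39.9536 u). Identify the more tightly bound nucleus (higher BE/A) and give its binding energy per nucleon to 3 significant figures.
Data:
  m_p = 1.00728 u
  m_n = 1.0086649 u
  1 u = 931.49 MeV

platinum-195: Σm = 78(1.00728) + 117(1.0086649) = 196.5816333 u; Δm = 1.6596303 u; E_B = 1545.9 MeV; E_B/A = 7.928 MeV
potassium-40: Σm = 19(1.00728) + 21(1.0086649) = 40.3202829 u; Δm = 0.3666829 u; E_B = 341.56 MeV; E_B/A = 8.539 MeV
potassium-40 has the higher binding energy per nucleon, so it is the more tightly bound nucleus.

potassium-40; 8.54 MeV/nucleon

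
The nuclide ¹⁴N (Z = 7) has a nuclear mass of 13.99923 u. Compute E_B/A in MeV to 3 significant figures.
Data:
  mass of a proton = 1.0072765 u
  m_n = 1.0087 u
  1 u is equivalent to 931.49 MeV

7.49 MeV/nucleon

Total constituent mass: 7 × 1.0072765 + 7 × 1.0087 = 14.1118355 u
Δm = 14.1118355 − 13.99923 = 0.1126055 u
E_B = 0.1126055 × 931.49 = 104.891 MeV
Dividing by A = 14 gives 7.492 MeV per nucleon.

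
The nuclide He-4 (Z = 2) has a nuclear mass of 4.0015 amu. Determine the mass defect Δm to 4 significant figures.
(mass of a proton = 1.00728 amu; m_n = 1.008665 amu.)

The nucleus contains 2 protons and 4 − 2 = 2 neutrons.
Total constituent mass: 2 × 1.00728 + 2 × 1.008665 = 4.031890 amu
Δm = 4.031890 − 4.0015 = 0.030390 amu

0.03039 amu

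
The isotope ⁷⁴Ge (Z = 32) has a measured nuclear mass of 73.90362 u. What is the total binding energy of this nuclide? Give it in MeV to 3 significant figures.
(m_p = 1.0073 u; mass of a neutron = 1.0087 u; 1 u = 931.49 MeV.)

648 MeV

Σm = 32·m_p + 42·m_n = 32.2336 + 42.3654 = 74.5990 u
The mass defect is 74.5990 − 73.90362 = 0.69538 u.
Binding energy = Δm·c² = 0.69538 × 931.49 MeV/u = 647.740 MeV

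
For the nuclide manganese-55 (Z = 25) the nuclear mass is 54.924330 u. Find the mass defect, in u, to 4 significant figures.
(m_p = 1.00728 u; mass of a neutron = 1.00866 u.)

Total constituent mass: 25 × 1.00728 + 30 × 1.00866 = 55.44180 u
The mass defect is 55.44180 − 54.924330 = 0.517470 u.

0.5175 u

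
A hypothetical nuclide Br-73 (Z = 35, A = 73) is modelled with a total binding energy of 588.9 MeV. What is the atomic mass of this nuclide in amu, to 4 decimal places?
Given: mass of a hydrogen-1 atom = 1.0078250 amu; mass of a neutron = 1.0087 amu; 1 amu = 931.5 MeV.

Mass defect = 588.9 MeV / (931.5 MeV/amu) = 0.632206 amu
Constituent mass = 35(1.0078250) + 38(1.0087) = 73.6044750 amu
Atomic mass = 73.6044750 − 0.632206 = 72.9722690 amu ≈ 72.9723 amu (to 4 decimal places)

72.9723 amu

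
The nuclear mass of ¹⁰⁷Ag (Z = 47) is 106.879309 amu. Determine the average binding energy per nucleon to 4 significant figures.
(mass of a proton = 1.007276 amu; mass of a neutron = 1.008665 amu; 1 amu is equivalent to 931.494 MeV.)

Σm = 47·m_p + 60·m_n = 47.341972 + 60.519900 = 107.861872 amu
Δm = 107.861872 − 106.879309 = 0.982563 amu
E_B = 0.982563 × 931.494 = 915.252 MeV
Per nucleon: 915.252 / 107 = 8.554 MeV

8.554 MeV/nucleon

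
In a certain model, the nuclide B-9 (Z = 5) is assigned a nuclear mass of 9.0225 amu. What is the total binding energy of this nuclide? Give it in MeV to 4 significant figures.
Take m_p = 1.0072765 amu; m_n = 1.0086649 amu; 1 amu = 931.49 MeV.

45.22 MeV

Total constituent mass: 5 × 1.0072765 + 4 × 1.0086649 = 9.0710421 amu
The mass defect is 9.0710421 − 9.0225 = 0.0485421 amu.
E_B = 0.0485421 × 931.49 = 45.2165 MeV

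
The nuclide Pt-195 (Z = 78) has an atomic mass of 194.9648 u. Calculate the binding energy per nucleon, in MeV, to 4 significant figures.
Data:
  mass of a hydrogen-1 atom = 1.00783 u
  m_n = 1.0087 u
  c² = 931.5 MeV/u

7.948 MeV/nucleon

Total constituent mass: 78 × 1.00783 + 117 × 1.0087 = 196.62864 u
The mass defect is 196.62864 − 194.9648 = 1.66384 u.
Converting to energy: 1.66384 u × 931.5 MeV/u = 1549.87 MeV
BE/A = 1549.87 MeV / 195 = 7.948 MeV/nucleon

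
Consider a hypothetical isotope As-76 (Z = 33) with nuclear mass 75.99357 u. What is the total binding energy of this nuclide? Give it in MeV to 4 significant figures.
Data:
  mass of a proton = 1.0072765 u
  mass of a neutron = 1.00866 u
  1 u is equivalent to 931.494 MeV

576.5 MeV

Mass of separated nucleons = 33(1.0072765) + 43(1.00866) = 33.2401245 + 43.37238 = 76.6125045 u
Δm = 76.6125045 − 75.99357 = 0.6189345 u
Converting to energy: 0.6189345 u × 931.494 MeV/u = 576.534 MeV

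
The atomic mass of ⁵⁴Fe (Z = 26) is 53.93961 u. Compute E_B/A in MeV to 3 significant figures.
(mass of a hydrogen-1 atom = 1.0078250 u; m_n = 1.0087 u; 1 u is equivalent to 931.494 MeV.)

8.75 MeV/nucleon

Σm = 26·m(¹H) + 28·m_n = 26.2034500 + 28.2436 = 54.4470500 u
The mass defect is 54.4470500 − 53.93961 = 0.5074400 u.
Converting to energy: 0.5074400 u × 931.494 MeV/u = 472.677 MeV
Per nucleon: 472.677 / 54 = 8.753 MeV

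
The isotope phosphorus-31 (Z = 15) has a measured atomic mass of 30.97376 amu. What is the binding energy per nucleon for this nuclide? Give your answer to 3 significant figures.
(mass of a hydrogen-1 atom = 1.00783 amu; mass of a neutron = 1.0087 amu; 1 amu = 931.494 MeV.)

Total constituent mass: 15 × 1.00783 + 16 × 1.0087 = 31.25665 amu
Mass defect Δm = 31.25665 − 30.97376 = 0.28289 amu
E_B = 0.28289 × 931.494 = 263.510 MeV
Per nucleon: 263.510 / 31 = 8.500 MeV

8.50 MeV/nucleon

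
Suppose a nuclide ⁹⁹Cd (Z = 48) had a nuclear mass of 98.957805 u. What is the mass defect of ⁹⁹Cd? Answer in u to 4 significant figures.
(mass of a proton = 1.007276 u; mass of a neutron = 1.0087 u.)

The nucleus contains 48 protons and 99 − 48 = 51 neutrons.
Σm = 48·m_p + 51·m_n = 48.349248 + 51.4437 = 99.792948 u
Mass defect Δm = 99.792948 − 98.957805 = 0.835143 u

0.8351 u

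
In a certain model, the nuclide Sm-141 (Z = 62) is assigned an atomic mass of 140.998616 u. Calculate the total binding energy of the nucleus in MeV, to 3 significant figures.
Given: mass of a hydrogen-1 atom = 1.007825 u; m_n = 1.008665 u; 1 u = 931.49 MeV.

1090 MeV

With 62 protons and 79 neutrons (A = 141):
Mass of separated nucleons = 62(1.007825) + 79(1.008665) = 62.485150 + 79.684535 = 142.169685 u
Mass defect Δm = 142.169685 − 140.998616 = 1.171069 u
Converting to energy: 1.171069 u × 931.49 MeV/u = 1090.84 MeV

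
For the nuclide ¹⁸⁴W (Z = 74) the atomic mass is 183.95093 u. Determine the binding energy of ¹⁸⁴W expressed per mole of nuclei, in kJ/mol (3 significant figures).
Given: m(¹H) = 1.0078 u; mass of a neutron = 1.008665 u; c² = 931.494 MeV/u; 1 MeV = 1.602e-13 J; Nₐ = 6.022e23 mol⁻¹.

With 74 protons and 110 neutrons (A = 184):
Total constituent mass: 74 × 1.0078 + 110 × 1.008665 = 185.530350 u
The mass defect is 185.530350 − 183.95093 = 1.579420 u.
E_B = 1.579420 × 931.494 = 1471.22 MeV
Per nucleus in joules: 1471.22 MeV × 1.602e-13 J/MeV = 2.3569e-10 J
Per mole: 2.3569e-10 J × 6.022e23 mol⁻¹ = 1.4193e+14 J/mol

1.42e+11 kJ/mol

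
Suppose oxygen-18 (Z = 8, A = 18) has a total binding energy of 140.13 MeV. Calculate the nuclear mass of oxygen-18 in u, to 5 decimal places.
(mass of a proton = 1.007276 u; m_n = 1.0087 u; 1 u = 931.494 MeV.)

Mass defect = 140.13 MeV / (931.494 MeV/u) = 0.1504358 u
Constituent mass = 8(1.007276) + 10(1.0087) = 18.145208 u
Nuclear mass = 18.145208 − 0.1504358 = 17.9947722 u ≈ 17.99477 u (to 5 decimal places)

17.99477 u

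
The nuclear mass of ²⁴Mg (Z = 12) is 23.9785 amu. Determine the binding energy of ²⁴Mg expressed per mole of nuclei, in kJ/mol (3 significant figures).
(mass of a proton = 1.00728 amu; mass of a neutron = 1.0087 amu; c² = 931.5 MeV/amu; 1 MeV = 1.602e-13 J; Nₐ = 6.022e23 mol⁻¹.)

1.92e+10 kJ/mol

Z = 12, so N = A − Z = 24 − 12 = 12.
Σm = 12·m_p + 12·m_n = 12.08736 + 12.1044 = 24.19176 amu
The mass defect is 24.19176 − 23.9785 = 0.21326 amu.
E_B = 0.21326 × 931.5 = 198.652 MeV
Per nucleus in joules: 198.652 MeV × 1.602e-13 J/MeV = 3.1824e-11 J
Per mole: 3.1824e-11 J × 6.022e23 mol⁻¹ = 1.9164e+13 J/mol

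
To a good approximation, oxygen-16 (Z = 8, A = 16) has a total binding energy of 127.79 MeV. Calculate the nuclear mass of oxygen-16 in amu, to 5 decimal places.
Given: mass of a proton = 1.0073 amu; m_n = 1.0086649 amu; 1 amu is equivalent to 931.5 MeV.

15.99053 amu

Mass defect = 127.79 MeV / (931.5 MeV/amu) = 0.1371873 amu
Constituent mass = 8(1.0073) + 8(1.0086649) = 16.1277192 amu
Nuclear mass = 16.1277192 − 0.1371873 = 15.9905319 amu ≈ 15.99053 amu (to 5 decimal places)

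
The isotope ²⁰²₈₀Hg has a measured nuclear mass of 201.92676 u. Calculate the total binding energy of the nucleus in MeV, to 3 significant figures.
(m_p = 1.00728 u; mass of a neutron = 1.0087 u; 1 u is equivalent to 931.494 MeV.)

Z = 80, so N = A − Z = 202 − 80 = 122.
Total constituent mass: 80 × 1.00728 + 122 × 1.0087 = 203.64380 u
Δm = 203.64380 − 201.92676 = 1.71704 u
E_B = 1.71704 × 931.494 = 1599.41 MeV

1600 MeV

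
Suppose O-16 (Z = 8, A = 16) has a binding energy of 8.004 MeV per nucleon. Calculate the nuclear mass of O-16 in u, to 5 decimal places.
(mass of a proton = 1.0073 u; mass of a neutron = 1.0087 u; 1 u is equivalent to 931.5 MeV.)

15.99052 u

Total binding energy = 16 × 8.004 = 128.064 MeV
Mass defect = 128.064 MeV / (931.5 MeV/u) = 0.1374815 u
Constituent mass = 8(1.0073) + 8(1.0087) = 16.1280 u
Nuclear mass = 16.1280 − 0.1374815 = 15.9905185 u ≈ 15.99052 u (to 5 decimal places)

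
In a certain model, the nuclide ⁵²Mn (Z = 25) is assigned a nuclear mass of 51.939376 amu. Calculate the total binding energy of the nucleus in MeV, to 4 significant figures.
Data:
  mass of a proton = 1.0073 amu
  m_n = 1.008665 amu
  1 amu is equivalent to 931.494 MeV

444.4 MeV

Total constituent mass: 25 × 1.0073 + 27 × 1.008665 = 52.416455 amu
Mass defect Δm = 52.416455 − 51.939376 = 0.477079 amu
Binding energy = Δm·c² = 0.477079 × 931.494 MeV/amu = 444.396 MeV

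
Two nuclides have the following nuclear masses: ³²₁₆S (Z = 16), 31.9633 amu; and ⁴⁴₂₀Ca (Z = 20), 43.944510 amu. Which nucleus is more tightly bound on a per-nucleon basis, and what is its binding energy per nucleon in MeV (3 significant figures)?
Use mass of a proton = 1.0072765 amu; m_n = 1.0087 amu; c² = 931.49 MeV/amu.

³²₁₆S: Σm = 16(1.0072765) + 16(1.0087) = 32.2556240 amu; Δm = 0.2923240 amu; E_B = 272.30 MeV; E_B/A = 8.509 MeV
⁴⁴₂₀Ca: Σm = 20(1.0072765) + 24(1.0087) = 44.3543300 amu; Δm = 0.4098200 amu; E_B = 381.74 MeV; E_B/A = 8.676 MeV
⁴⁴₂₀Ca has the higher binding energy per nucleon, so it is the more tightly bound nucleus.

⁴⁴₂₀Ca; 8.68 MeV/nucleon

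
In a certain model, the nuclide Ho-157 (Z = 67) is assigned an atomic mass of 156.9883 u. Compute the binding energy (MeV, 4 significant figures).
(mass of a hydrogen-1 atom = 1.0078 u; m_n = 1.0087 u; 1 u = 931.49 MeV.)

The nucleus contains 67 protons and 157 − 67 = 90 neutrons.
Total constituent mass: 67 × 1.0078 + 90 × 1.0087 = 158.3056 u
Δm = 158.3056 − 156.9883 = 1.3173 u
E_B = 1.3173 × 931.49 = 1227.05 MeV

1227 MeV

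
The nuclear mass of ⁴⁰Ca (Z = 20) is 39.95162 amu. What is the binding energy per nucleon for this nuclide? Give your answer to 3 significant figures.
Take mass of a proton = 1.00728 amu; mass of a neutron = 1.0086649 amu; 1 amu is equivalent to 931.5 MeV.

8.55 MeV/nucleon

Total constituent mass: 20 × 1.00728 + 20 × 1.0086649 = 40.3188980 amu
Mass defect Δm = 40.3188980 − 39.95162 = 0.3672780 amu
Binding energy = Δm·c² = 0.3672780 × 931.5 MeV/amu = 342.119 MeV
Dividing by A = 40 gives 8.553 MeV per nucleon.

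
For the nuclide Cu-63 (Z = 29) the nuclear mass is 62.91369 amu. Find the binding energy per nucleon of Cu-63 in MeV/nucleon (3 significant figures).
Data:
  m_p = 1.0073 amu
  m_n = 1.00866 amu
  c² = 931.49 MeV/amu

The nucleus contains 29 protons and 63 − 29 = 34 neutrons.
Mass of separated nucleons = 29(1.0073) + 34(1.00866) = 29.2117 + 34.29444 = 63.50614 amu
Δm = 63.50614 − 62.91369 = 0.59245 amu
E_B = 0.59245 × 931.49 = 551.861 MeV
BE/A = 551.861 MeV / 63 = 8.760 MeV/nucleon

8.76 MeV/nucleon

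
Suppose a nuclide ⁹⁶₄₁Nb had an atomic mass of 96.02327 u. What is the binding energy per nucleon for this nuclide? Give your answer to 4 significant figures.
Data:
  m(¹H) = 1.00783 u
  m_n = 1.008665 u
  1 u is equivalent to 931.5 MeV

7.513 MeV/nucleon

Z = 41, so N = A − Z = 96 − 41 = 55.
Mass of separated nucleons = 41(1.00783) + 55(1.008665) = 41.32103 + 55.476575 = 96.797605 u
The mass defect is 96.797605 − 96.02327 = 0.774335 u.
Binding energy = Δm·c² = 0.774335 × 931.5 MeV/u = 721.293 MeV
Dividing by A = 96 gives 7.513 MeV per nucleon.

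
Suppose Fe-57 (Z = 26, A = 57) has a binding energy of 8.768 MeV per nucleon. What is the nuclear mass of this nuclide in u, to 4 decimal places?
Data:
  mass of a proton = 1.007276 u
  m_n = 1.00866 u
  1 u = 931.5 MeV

Total binding energy = 57 × 8.768 = 499.776 MeV
Mass defect = 499.776 MeV / (931.5 MeV/u) = 0.536528 u
Constituent mass = 26(1.007276) + 31(1.00866) = 57.457636 u
Nuclear mass = 57.457636 − 0.536528 = 56.921108 u ≈ 56.9211 u (to 4 decimal places)

56.9211 u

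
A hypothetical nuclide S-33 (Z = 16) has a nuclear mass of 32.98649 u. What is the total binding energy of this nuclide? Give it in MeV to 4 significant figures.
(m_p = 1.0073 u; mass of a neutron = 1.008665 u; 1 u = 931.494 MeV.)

Mass of separated nucleons = 16(1.0073) + 17(1.008665) = 16.1168 + 17.147305 = 33.264105 u
Δm = 33.264105 − 32.98649 = 0.277615 u
E_B = 0.277615 × 931.494 = 258.597 MeV

258.6 MeV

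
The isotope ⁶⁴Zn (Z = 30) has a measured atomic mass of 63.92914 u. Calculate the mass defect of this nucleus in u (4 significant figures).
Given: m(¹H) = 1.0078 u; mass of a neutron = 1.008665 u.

Total constituent mass: 30 × 1.0078 + 34 × 1.008665 = 64.528610 u
Mass defect Δm = 64.528610 − 63.92914 = 0.599470 u

0.5995 u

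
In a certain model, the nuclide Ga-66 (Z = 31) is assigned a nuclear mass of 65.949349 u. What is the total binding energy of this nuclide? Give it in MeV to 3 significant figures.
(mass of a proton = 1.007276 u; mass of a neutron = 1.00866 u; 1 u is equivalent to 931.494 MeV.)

540 MeV

Total constituent mass: 31 × 1.007276 + 35 × 1.00866 = 66.528656 u
Δm = 66.528656 − 65.949349 = 0.579307 u
E_B = 0.579307 × 931.494 = 539.621 MeV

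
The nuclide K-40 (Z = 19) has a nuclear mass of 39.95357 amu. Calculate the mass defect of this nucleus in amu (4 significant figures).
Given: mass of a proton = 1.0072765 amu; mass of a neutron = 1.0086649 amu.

Total constituent mass: 19 × 1.0072765 + 21 × 1.0086649 = 40.3202164 amu
Δm = 40.3202164 − 39.95357 = 0.3666464 amu

0.3666 amu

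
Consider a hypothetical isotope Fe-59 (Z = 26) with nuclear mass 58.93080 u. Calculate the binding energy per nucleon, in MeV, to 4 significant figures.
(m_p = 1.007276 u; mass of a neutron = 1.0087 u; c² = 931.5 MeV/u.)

8.612 MeV/nucleon

The nucleus contains 26 protons and 59 − 26 = 33 neutrons.
Total constituent mass: 26 × 1.007276 + 33 × 1.0087 = 59.476276 u
Mass defect Δm = 59.476276 − 58.93080 = 0.545476 u
Binding energy = Δm·c² = 0.545476 × 931.5 MeV/u = 508.111 MeV
BE/A = 508.111 MeV / 59 = 8.612 MeV/nucleon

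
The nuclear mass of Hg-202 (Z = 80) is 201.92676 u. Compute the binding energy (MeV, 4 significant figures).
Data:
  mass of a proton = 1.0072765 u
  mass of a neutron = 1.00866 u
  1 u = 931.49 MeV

Total constituent mass: 80 × 1.0072765 + 122 × 1.00866 = 203.6386400 u
The mass defect is 203.6386400 − 201.92676 = 1.7118800 u.
Binding energy = Δm·c² = 1.7118800 × 931.49 MeV/u = 1594.60 MeV

1595 MeV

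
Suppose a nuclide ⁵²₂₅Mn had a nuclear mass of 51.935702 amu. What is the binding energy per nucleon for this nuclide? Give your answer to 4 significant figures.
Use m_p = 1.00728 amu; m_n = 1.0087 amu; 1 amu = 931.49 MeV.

Z = 25, so N = A − Z = 52 − 25 = 27.
Σm = 25·m_p + 27·m_n = 25.18200 + 27.2349 = 52.41690 amu
Mass defect Δm = 52.41690 − 51.935702 = 0.481198 amu
E_B = 0.481198 × 931.49 = 448.231 MeV
Per nucleon: 448.231 / 52 = 8.620 MeV

8.620 MeV/nucleon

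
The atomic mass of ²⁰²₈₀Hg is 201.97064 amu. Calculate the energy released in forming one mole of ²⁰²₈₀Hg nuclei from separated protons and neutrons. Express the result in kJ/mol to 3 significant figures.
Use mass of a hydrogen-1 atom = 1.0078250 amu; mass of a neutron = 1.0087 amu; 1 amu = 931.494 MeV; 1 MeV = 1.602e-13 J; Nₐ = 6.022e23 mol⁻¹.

With 80 protons and 122 neutrons (A = 202):
Total constituent mass: 80 × 1.0078250 + 122 × 1.0087 = 203.6874000 amu
Δm = 203.6874000 − 201.97064 = 1.7167600 amu
Binding energy = Δm·c² = 1.7167600 × 931.494 MeV/amu = 1599.15 MeV
Per nucleus in joules: 1599.15 MeV × 1.602e-13 J/MeV = 2.5618e-10 J
Per mole: 2.5618e-10 J × 6.022e23 mol⁻¹ = 1.5427e+14 J/mol

1.54e+11 kJ/mol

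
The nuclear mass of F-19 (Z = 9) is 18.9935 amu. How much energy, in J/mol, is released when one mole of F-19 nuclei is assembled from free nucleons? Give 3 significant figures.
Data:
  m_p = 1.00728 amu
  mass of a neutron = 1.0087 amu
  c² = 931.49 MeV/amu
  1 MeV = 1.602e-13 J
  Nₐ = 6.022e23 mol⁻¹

1.43e+13 J/mol

Total constituent mass: 9 × 1.00728 + 10 × 1.0087 = 19.15252 amu
The mass defect is 19.15252 − 18.9935 = 0.15902 amu.
Converting to energy: 0.15902 amu × 931.49 MeV/amu = 148.126 MeV
Per nucleus in joules: 148.126 MeV × 1.602e-13 J/MeV = 2.3730e-11 J
Per mole: 2.3730e-11 J × 6.022e23 mol⁻¹ = 1.4290e+13 J/mol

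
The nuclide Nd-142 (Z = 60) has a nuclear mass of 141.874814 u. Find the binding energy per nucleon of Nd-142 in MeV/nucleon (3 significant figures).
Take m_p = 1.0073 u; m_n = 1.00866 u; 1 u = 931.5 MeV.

Total constituent mass: 60 × 1.0073 + 82 × 1.00866 = 143.14812 u
The mass defect is 143.14812 − 141.874814 = 1.273306 u.
Binding energy = Δm·c² = 1.273306 × 931.5 MeV/u = 1186.08 MeV
Dividing by A = 142 gives 8.353 MeV per nucleon.

8.35 MeV/nucleon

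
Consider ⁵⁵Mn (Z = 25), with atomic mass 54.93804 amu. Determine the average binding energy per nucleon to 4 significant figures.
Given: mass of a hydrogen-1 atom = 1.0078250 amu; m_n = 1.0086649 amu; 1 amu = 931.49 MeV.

Σm = 25·m(¹H) + 30·m_n = 25.1956250 + 30.2599470 = 55.4555720 amu
Δm = 55.4555720 − 54.93804 = 0.5175320 amu
Binding energy = Δm·c² = 0.5175320 × 931.49 MeV/amu = 482.076 MeV
Per nucleon: 482.076 / 55 = 8.765 MeV

8.765 MeV/nucleon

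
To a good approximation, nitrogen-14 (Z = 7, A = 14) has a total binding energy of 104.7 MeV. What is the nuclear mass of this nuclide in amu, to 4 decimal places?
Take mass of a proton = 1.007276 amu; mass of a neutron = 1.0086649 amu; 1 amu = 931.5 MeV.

13.9992 amu

Mass defect = 104.7 MeV / (931.5 MeV/amu) = 0.112399 amu
Constituent mass = 7(1.007276) + 7(1.0086649) = 14.1115863 amu
Nuclear mass = 14.1115863 − 0.112399 = 13.9991873 amu ≈ 13.9992 amu (to 4 decimal places)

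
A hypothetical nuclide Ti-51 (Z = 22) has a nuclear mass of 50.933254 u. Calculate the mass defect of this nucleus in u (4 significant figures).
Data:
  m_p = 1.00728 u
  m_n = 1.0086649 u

The nucleus contains 22 protons and 51 − 22 = 29 neutrons.
Σm = 22·m_p + 29·m_n = 22.16016 + 29.2512821 = 51.4114421 u
Mass defect Δm = 51.4114421 − 50.933254 = 0.4781881 u

0.4782 u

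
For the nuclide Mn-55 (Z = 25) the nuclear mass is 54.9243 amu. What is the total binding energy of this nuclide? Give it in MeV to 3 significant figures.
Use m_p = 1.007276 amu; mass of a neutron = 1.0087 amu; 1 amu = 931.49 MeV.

483 MeV

Mass of separated nucleons = 25(1.007276) + 30(1.0087) = 25.181900 + 30.2610 = 55.442900 amu
The mass defect is 55.442900 − 54.9243 = 0.518600 amu.
E_B = 0.518600 × 931.49 = 483.071 MeV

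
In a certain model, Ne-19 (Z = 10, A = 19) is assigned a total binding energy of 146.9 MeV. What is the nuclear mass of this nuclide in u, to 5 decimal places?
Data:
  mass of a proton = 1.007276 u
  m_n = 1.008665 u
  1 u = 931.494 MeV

18.99304 u

Mass defect = 146.9 MeV / (931.494 MeV/u) = 0.1577036 u
Constituent mass = 10(1.007276) + 9(1.008665) = 19.150745 u
Nuclear mass = 19.150745 − 0.1577036 = 18.9930414 u ≈ 18.99304 u (to 5 decimal places)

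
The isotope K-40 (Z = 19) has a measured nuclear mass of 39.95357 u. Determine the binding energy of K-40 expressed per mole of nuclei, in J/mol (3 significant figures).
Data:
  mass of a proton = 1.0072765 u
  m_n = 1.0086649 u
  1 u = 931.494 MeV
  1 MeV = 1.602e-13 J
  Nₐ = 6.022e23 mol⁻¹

The nucleus contains 19 protons and 40 − 19 = 21 neutrons.
Total constituent mass: 19 × 1.0072765 + 21 × 1.0086649 = 40.3202164 u
The mass defect is 40.3202164 − 39.95357 = 0.3666464 u.
Binding energy = Δm·c² = 0.3666464 × 931.494 MeV/u = 341.529 MeV
Per nucleus in joules: 341.529 MeV × 1.602e-13 J/MeV = 5.4713e-11 J
Per mole: 5.4713e-11 J × 6.022e23 mol⁻¹ = 3.2948e+13 J/mol

3.29e+13 J/mol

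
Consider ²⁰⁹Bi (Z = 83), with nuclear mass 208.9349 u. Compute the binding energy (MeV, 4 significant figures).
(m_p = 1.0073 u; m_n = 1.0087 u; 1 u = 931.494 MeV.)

1646 MeV

Total constituent mass: 83 × 1.0073 + 126 × 1.0087 = 210.7021 u
The mass defect is 210.7021 − 208.9349 = 1.7672 u.
E_B = 1.7672 × 931.494 = 1646.14 MeV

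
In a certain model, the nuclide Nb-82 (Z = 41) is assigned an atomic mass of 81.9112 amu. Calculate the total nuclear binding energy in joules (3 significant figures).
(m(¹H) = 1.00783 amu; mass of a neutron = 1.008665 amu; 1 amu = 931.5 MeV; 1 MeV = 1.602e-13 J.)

Z = 41, so N = A − Z = 82 − 41 = 41.
Mass of separated nucleons = 41(1.00783) + 41(1.008665) = 41.32103 + 41.355265 = 82.676295 amu
Δm = 82.676295 − 81.9112 = 0.765095 amu
E_B = 0.765095 × 931.5 = 712.686 MeV
In joules: 712.686 MeV × 1.602e-13 J/MeV = 1.1417e-10 J

1.14e-10 J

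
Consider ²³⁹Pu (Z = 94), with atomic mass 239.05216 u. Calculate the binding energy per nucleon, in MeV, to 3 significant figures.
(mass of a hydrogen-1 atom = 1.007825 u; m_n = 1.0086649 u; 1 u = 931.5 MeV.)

Σm = 94·m(¹H) + 145·m_n = 94.735550 + 146.2564105 = 240.9919605 u
Δm = 240.9919605 − 239.05216 = 1.9398005 u
Converting to energy: 1.9398005 u × 931.5 MeV/u = 1806.92 MeV
BE/A = 1806.92 MeV / 239 = 7.560 MeV/nucleon

7.56 MeV/nucleon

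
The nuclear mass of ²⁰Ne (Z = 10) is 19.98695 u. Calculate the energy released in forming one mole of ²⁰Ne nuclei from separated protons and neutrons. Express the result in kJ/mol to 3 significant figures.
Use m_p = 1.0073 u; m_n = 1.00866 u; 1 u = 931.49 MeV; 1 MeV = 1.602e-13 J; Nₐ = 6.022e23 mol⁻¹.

The nucleus contains 10 protons and 20 − 10 = 10 neutrons.
Σm = 10·m_p + 10·m_n = 10.0730 + 10.08660 = 20.15960 u
Mass defect Δm = 20.15960 − 19.98695 = 0.17265 u
E_B = 0.17265 × 931.49 = 160.822 MeV
Per nucleus in joules: 160.822 MeV × 1.602e-13 J/MeV = 2.5764e-11 J
Per mole: 2.5764e-11 J × 6.022e23 mol⁻¹ = 1.5515e+13 J/mol

1.55e+10 kJ/mol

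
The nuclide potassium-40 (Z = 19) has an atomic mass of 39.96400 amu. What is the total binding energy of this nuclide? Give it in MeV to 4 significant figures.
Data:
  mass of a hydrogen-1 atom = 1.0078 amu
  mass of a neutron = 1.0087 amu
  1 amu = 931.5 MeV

With 19 protons and 21 neutrons (A = 40):
Σm = 19·m(¹H) + 21·m_n = 19.1482 + 21.1827 = 40.3309 amu
Δm = 40.3309 − 39.96400 = 0.36690 amu
E_B = 0.36690 × 931.5 = 341.767 MeV

341.8 MeV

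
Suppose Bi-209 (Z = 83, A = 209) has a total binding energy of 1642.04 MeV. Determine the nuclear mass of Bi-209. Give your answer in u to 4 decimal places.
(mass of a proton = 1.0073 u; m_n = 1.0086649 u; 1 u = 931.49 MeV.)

Mass defect = 1642.04 MeV / (931.49 MeV/u) = 1.762810 u
Constituent mass = 83(1.0073) + 126(1.0086649) = 210.6976774 u
Nuclear mass = 210.6976774 − 1.762810 = 208.9348674 u ≈ 208.9349 u (to 4 decimal places)

208.9349 u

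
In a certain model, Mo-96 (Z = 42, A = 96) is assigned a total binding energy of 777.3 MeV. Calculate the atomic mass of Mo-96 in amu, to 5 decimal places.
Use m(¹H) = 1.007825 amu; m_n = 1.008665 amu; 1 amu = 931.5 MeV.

Mass defect = 777.3 MeV / (931.5 MeV/amu) = 0.8344605 amu
Constituent mass = 42(1.007825) + 54(1.008665) = 96.796560 amu
Atomic mass = 96.796560 − 0.8344605 = 95.9620995 amu ≈ 95.96210 amu (to 5 decimal places)

95.96210 amu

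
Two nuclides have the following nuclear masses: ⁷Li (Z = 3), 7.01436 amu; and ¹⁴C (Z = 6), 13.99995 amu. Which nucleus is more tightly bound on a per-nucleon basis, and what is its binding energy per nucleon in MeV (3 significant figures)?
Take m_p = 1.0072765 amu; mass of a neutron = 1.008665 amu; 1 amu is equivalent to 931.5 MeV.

⁷Li: Σm = 3(1.0072765) + 4(1.008665) = 7.0564895 amu; Δm = 0.0421295 amu; E_B = 39.244 MeV; E_B/A = 5.606 MeV
¹⁴C: Σm = 6(1.0072765) + 8(1.008665) = 14.1129790 amu; Δm = 0.1130290 amu; E_B = 105.2865 MeV; E_B/A = 7.520 MeV
¹⁴C has the higher binding energy per nucleon, so it is the more tightly bound nucleus.

¹⁴C; 7.52 MeV/nucleon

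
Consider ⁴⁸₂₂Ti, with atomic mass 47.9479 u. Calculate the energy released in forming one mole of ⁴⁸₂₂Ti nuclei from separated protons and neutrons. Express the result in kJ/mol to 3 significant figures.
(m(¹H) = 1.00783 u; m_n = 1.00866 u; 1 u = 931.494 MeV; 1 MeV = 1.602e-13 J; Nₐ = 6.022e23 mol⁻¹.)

4.04e+10 kJ/mol

Z = 22, so N = A − Z = 48 − 22 = 26.
Mass of separated nucleons = 22(1.00783) + 26(1.00866) = 22.17226 + 26.22516 = 48.39742 u
The mass defect is 48.39742 − 47.9479 = 0.44952 u.
E_B = 0.44952 × 931.494 = 418.725 MeV
Per nucleus in joules: 418.725 MeV × 1.602e-13 J/MeV = 6.7080e-11 J
Per mole: 6.7080e-11 J × 6.022e23 mol⁻¹ = 4.0396e+13 J/mol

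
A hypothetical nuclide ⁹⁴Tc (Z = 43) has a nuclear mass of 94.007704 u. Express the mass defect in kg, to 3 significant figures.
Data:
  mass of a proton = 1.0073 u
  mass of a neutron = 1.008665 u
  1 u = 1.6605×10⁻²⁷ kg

1.24e-27 kg

The nucleus contains 43 protons and 94 − 43 = 51 neutrons.
Total constituent mass: 43 × 1.0073 + 51 × 1.008665 = 94.755815 u
Δm = 94.755815 − 94.007704 = 0.748111 u
In SI units: 0.748111 u × 1.6605×10⁻²⁷ kg/u = 1.2422e-27 kg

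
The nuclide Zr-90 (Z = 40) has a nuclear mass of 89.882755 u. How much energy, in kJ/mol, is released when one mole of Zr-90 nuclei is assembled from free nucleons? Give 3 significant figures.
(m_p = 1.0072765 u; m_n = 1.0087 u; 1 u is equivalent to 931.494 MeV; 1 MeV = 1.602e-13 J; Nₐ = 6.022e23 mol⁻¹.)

7.58e+10 kJ/mol

The nucleus contains 40 protons and 90 − 40 = 50 neutrons.
Mass of separated nucleons = 40(1.0072765) + 50(1.0087) = 40.2910600 + 50.4350 = 90.7260600 u
Mass defect Δm = 90.7260600 − 89.882755 = 0.8433050 u
Converting to energy: 0.8433050 u × 931.494 MeV/u = 785.534 MeV
Per nucleus in joules: 785.534 MeV × 1.602e-13 J/MeV = 1.2584e-10 J
Per mole: 1.2584e-10 J × 6.022e23 mol⁻¹ = 7.5781e+13 J/mol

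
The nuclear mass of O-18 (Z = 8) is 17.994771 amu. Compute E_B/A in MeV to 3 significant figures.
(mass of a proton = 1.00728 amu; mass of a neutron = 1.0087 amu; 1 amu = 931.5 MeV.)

Σm = 8·m_p + 10·m_n = 8.05824 + 10.0870 = 18.14524 amu
The mass defect is 18.14524 − 17.994771 = 0.150469 amu.
Converting to energy: 0.150469 amu × 931.5 MeV/amu = 140.162 MeV
BE/A = 140.162 MeV / 18 = 7.787 MeV/nucleon

7.79 MeV/nucleon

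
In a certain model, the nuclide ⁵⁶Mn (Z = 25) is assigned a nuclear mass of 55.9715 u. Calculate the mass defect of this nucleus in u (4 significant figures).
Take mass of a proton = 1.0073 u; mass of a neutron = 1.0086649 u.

Z = 25, so N = A − Z = 56 − 25 = 31.
Σm = 25·m_p + 31·m_n = 25.1825 + 31.2686119 = 56.4511119 u
Δm = 56.4511119 − 55.9715 = 0.4796119 u

0.4796 u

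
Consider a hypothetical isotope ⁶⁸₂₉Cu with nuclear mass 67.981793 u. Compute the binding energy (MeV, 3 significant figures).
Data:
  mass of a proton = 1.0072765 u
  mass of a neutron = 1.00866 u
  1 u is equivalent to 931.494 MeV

Total constituent mass: 29 × 1.0072765 + 39 × 1.00866 = 68.5487585 u
The mass defect is 68.5487585 − 67.981793 = 0.5669655 u.
Converting to energy: 0.5669655 u × 931.494 MeV/u = 528.125 MeV

528 MeV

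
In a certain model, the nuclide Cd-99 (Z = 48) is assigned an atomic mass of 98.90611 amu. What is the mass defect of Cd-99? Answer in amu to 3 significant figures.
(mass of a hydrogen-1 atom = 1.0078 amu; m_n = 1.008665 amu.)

0.910 amu

The nucleus contains 48 protons and 99 − 48 = 51 neutrons.
Σm = 48·m(¹H) + 51·m_n = 48.3744 + 51.441915 = 99.816315 amu
The mass defect is 99.816315 − 98.90611 = 0.910205 amu.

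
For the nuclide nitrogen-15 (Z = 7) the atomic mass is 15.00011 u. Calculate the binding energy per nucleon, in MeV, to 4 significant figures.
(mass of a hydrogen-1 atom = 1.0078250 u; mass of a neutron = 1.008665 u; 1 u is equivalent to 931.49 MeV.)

Z = 7, so N = A − Z = 15 − 7 = 8.
Σm = 7·m(¹H) + 8·m_n = 7.0547750 + 8.069320 = 15.1240950 u
Δm = 15.1240950 − 15.00011 = 0.1239850 u
Converting to energy: 0.1239850 u × 931.49 MeV/u = 115.491 MeV
Per nucleon: 115.491 / 15 = 7.699 MeV

7.699 MeV/nucleon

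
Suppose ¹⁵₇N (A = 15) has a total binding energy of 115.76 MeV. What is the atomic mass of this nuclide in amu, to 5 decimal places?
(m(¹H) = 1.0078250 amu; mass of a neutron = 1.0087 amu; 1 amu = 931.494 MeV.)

15.00010 amu

Mass defect = 115.76 MeV / (931.494 MeV/amu) = 0.1242735 amu
Constituent mass = 7(1.0078250) + 8(1.0087) = 15.1243750 amu
Atomic mass = 15.1243750 − 0.1242735 = 15.0001015 amu ≈ 15.00010 amu (to 5 decimal places)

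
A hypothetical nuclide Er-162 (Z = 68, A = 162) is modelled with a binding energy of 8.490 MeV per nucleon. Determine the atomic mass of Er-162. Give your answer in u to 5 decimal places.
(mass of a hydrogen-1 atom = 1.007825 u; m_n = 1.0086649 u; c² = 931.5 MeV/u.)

161.87008 u

Total binding energy = 162 × 8.490 = 1375.380 MeV
Mass defect = 1375.380 MeV / (931.5 MeV/u) = 1.4765217 u
Constituent mass = 68(1.007825) + 94(1.0086649) = 163.3466006 u
Atomic mass = 163.3466006 − 1.4765217 = 161.8700789 u ≈ 161.87008 u (to 5 decimal places)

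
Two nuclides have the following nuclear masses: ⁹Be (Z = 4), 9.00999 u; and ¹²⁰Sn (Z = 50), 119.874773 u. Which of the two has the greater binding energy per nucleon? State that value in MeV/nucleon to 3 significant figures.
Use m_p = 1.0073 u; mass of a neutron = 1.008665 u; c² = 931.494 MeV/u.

¹²⁰Sn; 8.51 MeV/nucleon

⁹Be: Σm = 4(1.0073) + 5(1.008665) = 9.072525 u; Δm = 0.062535 u; E_B = 58.251 MeV; E_B/A = 6.472 MeV
¹²⁰Sn: Σm = 50(1.0073) + 70(1.008665) = 120.971550 u; Δm = 1.096777 u; E_B = 1021.64 MeV; E_B/A = 8.514 MeV
¹²⁰Sn has the higher binding energy per nucleon, so it is the more tightly bound nucleus.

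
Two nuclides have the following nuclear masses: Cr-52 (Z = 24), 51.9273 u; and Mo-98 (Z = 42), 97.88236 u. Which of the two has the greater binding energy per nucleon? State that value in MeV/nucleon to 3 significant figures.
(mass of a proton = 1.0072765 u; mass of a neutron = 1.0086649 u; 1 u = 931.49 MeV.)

Cr-52; 8.78 MeV/nucleon

Cr-52: Σm = 24(1.0072765) + 28(1.0086649) = 52.4172532 u; Δm = 0.4899532 u; E_B = 456.39 MeV; E_B/A = 8.777 MeV
Mo-98: Σm = 42(1.0072765) + 56(1.0086649) = 98.7908474 u; Δm = 0.9084874 u; E_B = 846.25 MeV; E_B/A = 8.635 MeV
Cr-52 has the higher binding energy per nucleon, so it is the more tightly bound nucleus.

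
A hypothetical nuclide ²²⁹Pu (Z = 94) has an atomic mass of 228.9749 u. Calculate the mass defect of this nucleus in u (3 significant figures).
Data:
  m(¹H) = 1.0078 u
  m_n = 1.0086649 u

The nucleus contains 94 protons and 229 − 94 = 135 neutrons.
Mass of separated nucleons = 94(1.0078) + 135(1.0086649) = 94.7332 + 136.1697615 = 230.9029615 u
Mass defect Δm = 230.9029615 − 228.9749 = 1.9280615 u

1.93 u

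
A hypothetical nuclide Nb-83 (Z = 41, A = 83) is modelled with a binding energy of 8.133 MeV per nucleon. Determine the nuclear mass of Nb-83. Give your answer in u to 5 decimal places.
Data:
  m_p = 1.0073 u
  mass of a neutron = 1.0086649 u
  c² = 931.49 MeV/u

82.93854 u

Total binding energy = 83 × 8.133 = 675.039 MeV
Mass defect = 675.039 MeV / (931.49 MeV/u) = 0.7246873 u
Constituent mass = 41(1.0073) + 42(1.0086649) = 83.6632258 u
Nuclear mass = 83.6632258 − 0.7246873 = 82.9385385 u ≈ 82.93854 u (to 5 decimal places)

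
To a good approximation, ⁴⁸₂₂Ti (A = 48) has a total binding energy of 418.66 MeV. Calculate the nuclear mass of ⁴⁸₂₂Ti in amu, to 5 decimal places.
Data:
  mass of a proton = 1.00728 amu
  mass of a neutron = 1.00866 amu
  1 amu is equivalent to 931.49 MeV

47.93587 amu

Mass defect = 418.66 MeV / (931.49 MeV/amu) = 0.4494520 amu
Constituent mass = 22(1.00728) + 26(1.00866) = 48.38532 amu
Nuclear mass = 48.38532 − 0.4494520 = 47.9358680 amu ≈ 47.93587 amu (to 5 decimal places)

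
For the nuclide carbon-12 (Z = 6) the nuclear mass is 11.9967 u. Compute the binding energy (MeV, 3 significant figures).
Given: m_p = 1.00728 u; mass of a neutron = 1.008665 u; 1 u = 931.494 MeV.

92.2 MeV

With 6 protons and 6 neutrons (A = 12):
Mass of separated nucleons = 6(1.00728) + 6(1.008665) = 6.04368 + 6.051990 = 12.095670 u
Mass defect Δm = 12.095670 − 11.9967 = 0.098970 u
E_B = 0.098970 × 931.494 = 92.1900 MeV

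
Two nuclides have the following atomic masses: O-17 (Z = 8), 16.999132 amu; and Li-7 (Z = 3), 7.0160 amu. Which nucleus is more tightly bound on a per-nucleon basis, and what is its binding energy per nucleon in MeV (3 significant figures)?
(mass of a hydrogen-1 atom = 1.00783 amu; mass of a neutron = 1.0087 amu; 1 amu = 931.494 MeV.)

O-17; 7.77 MeV/nucleon

O-17: Σm = 8(1.00783) + 9(1.0087) = 17.14094 amu; Δm = 0.141808 amu; E_B = 132.09 MeV; E_B/A = 7.770 MeV
Li-7: Σm = 3(1.00783) + 4(1.0087) = 7.05829 amu; Δm = 0.04229 amu; E_B = 39.393 MeV; E_B/A = 5.628 MeV
O-17 has the higher binding energy per nucleon, so it is the more tightly bound nucleus.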